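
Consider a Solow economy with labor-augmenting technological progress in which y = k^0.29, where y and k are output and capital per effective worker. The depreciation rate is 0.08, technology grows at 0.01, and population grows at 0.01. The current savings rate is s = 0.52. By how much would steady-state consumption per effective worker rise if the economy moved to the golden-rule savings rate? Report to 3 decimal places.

Capital per effective worker breaks even when investment replaces (n + g + δ)·k; here n + g + δ = 0.1.
Current steady state (s = 0.52): k* = (0.52/0.1)^(1/0.71) ≈ 10.1966, y* = 10.1966^0.29 ≈ 1.9609, c* = (1−0.52)·1.9609 ≈ 0.9412.
Golden rule sets MPK = n+g+δ: 0.29·k^(0.29−1) = 0.1, so k_gold = (0.29/0.1)^(1/0.71) ≈ 4.4799.
y_gold = 4.4799^0.29 ≈ 1.5448, c_gold = y_gold − 0.1·k_gold ≈ 1.0968.
Gain: Δc = 1.0968 − 0.9412 ≈ 0.1556.

Δc ≈ 0.156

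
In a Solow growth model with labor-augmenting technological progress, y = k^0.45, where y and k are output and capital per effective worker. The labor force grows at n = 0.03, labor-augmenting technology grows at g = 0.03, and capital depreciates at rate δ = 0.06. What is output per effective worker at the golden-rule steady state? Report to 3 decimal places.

y_gold ≈ 2.949

n + g + δ = 0.03 + 0.03 + 0.06 = 0.12.
Setting f'(k) = n+g+δ gives 0.45·k^(0.45−1) = 0.12, hence k_gold = (0.45/0.12)^(1/0.55) ≈ 11.0584.
Output: y_gold = k_gold^0.45 = 11.0584^0.45 ≈ 2.9489.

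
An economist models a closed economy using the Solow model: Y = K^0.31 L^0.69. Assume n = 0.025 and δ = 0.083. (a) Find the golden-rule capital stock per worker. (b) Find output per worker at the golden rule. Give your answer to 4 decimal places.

Capital per worker breaks even when investment replaces (n + δ)·k; here n + δ = 0.108.
At the golden rule the marginal product of capital equals n+δ: 0.31·k^(0.31−1) = 0.108. Solving, k_gold = (0.31/0.108)^(1/0.69) ≈ 4.6098.
y_gold = 4.6098^0.31 ≈ 1.6060.

(a) k_gold ≈ 4.6098; (b) y_gold ≈ 1.6060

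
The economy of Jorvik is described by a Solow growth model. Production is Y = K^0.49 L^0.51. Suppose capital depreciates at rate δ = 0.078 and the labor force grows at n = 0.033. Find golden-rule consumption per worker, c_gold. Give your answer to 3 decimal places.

The effective depreciation rate is n + δ = 0.033 + 0.078 = 0.111.
Golden rule sets MPK = n+δ: 0.49·k^(0.49−1) = 0.111, so k_gold = (0.49/0.111)^(1/0.51) ≈ 18.3847.
y_gold = 18.3847^0.49 ≈ 4.1647.
c_gold = y_gold − (n+δ)·k_gold = 4.1647 − 0.111·18.3847 ≈ 2.1240.

c_gold ≈ 2.124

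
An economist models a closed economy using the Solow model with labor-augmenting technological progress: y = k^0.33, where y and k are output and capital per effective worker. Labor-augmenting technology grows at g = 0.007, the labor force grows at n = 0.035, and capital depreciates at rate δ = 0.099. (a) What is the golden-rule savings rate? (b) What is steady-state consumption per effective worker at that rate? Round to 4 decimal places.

n + g + δ = 0.035 + 0.007 + 0.099 = 0.141.
For Cobb-Douglas, s_gold equals capital's share: s_gold = 0.33.
Maximizing c = f(k) − (n+g+δ)·k gives f'(k) = n+g+δ, i.e. 0.33·k^(0.33−1) = 0.141, so k_gold = (0.33/0.141)^(1/0.67) ≈ 3.5578.
y_gold = 3.5578^0.33 ≈ 1.5202; c_gold = (1−0.33)·y_gold ≈ 1.0185.

(a) s_gold = 0.3300; (b) c_gold ≈ 1.0185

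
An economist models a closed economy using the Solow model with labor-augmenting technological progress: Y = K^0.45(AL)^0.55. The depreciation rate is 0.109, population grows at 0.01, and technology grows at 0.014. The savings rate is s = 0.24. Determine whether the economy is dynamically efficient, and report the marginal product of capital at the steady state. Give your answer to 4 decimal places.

dynamically efficient; MPK ≈ 0.2494

Capital per effective worker breaks even when investment replaces (n + g + δ)·k; here n + g + δ = 0.133.
Steady-state k*: s·k^0.45 = 0.133·k gives k* = (0.24/0.133)^(1/0.55) ≈ 2.9249.
MPK = 0.45·2.9249^(-0.55) ≈ 0.2494.
MPK > n+g+δ = 0.133, so the economy is dynamically efficient (under-saving).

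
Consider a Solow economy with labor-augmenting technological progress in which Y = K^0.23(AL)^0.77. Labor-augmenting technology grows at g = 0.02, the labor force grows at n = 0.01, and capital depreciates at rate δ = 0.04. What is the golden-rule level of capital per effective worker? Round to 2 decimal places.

k_gold ≈ 4.69

n + g + δ = 0.01 + 0.02 + 0.04 = 0.07.
Setting f'(k) = n+g+δ gives 0.23·k^(0.23−1) = 0.07, hence k_gold = (0.23/0.07)^(1/0.77) ≈ 4.6876.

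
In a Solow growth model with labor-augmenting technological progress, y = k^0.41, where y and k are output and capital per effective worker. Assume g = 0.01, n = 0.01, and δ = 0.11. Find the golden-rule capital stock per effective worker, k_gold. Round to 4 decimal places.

k_gold ≈ 7.0064

The effective depreciation rate is n + g + δ = 0.01 + 0.01 + 0.11 = 0.13.
At the golden rule the marginal product of capital equals n+g+δ: 0.41·k^(0.41−1) = 0.13. Solving, k_gold = (0.41/0.13)^(1/0.59) ≈ 7.0064.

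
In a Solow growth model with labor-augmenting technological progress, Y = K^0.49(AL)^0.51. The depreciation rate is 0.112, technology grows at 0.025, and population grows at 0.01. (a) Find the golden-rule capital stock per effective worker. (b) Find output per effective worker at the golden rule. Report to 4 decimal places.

(a) k_gold ≈ 10.5987; (b) y_gold ≈ 3.1796

n + g + δ = 0.01 + 0.025 + 0.112 = 0.147.
Golden rule sets MPK = n+g+δ: 0.49·k^(0.49−1) = 0.147, so k_gold = (0.49/0.147)^(1/0.51) ≈ 10.5987.
y_gold = 10.5987^0.49 ≈ 3.1796.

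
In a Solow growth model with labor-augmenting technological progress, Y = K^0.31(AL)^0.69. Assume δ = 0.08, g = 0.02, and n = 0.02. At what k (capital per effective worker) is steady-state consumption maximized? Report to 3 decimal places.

n + g + δ = 0.02 + 0.02 + 0.08 = 0.12.
At the golden rule the marginal product of capital equals n+g+δ: 0.31·k^(0.31−1) = 0.12. Solving, k_gold = (0.31/0.12)^(1/0.69) ≈ 3.9570.

k_gold ≈ 3.957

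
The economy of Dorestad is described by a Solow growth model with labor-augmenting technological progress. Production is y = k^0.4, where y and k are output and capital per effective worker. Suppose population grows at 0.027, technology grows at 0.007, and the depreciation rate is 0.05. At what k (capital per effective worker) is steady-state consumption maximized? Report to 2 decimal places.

Capital per effective worker breaks even when investment replaces (n + g + δ)·k; here n + g + δ = 0.084.
Setting f'(k) = n+g+δ gives 0.4·k^(0.4−1) = 0.084, hence k_gold = (0.4/0.084)^(1/0.6) ≈ 13.4783.

k_gold ≈ 13.48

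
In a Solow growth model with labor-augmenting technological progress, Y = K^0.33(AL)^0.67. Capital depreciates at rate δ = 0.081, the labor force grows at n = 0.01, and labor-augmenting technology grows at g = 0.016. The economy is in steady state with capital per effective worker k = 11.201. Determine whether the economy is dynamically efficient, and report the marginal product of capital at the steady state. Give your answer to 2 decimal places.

dynamically inefficient; MPK ≈ 0.07

Capital per effective worker breaks even when investment replaces (n + g + δ)·k; here n + g + δ = 0.107.
MPK = 0.33·k^(0.33−1) = 0.33·11.201^(-0.67) ≈ 0.0654.
MPK < 0.107, so the economy is dynamically inefficient (over-saving).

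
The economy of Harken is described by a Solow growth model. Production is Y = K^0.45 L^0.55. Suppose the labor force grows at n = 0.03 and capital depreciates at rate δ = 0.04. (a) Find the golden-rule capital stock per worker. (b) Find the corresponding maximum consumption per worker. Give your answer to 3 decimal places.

n + δ = 0.03 + 0.04 = 0.07.
Maximizing c = f(k) − (n+δ)·k gives f'(k) = n+δ, i.e. 0.45·k^(0.45−1) = 0.07, so k_gold = (0.45/0.07)^(1/0.55) ≈ 29.4645.
y_gold = 29.4645^0.45 ≈ 4.5834; c_gold = y_gold − 0.07·k_gold ≈ 2.5209.

(a) k_gold ≈ 29.464; (b) c_gold ≈ 2.521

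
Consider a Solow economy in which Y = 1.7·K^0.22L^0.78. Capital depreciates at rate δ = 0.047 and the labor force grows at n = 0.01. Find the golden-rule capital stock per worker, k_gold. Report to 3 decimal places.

Break-even investment rate: n + δ = 0.01 + 0.047 = 0.057.
At the golden rule the marginal product of capital equals n+δ: 0.22·1.7·k^(0.22−1) = 0.057. Solving, k_gold = (0.22·1.7/0.057)^(1/0.78) ≈ 11.1540.

k_gold ≈ 11.154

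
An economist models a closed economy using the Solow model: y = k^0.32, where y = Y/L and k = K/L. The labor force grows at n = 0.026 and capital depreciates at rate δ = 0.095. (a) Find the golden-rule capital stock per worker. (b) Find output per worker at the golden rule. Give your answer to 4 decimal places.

Break-even investment rate: n + δ = 0.026 + 0.095 = 0.121.
At the golden rule the marginal product of capital equals n+δ: 0.32·k^(0.32−1) = 0.121. Solving, k_gold = (0.32/0.121)^(1/0.68) ≈ 4.1795.
y_gold = 4.1795^0.32 ≈ 1.5804.

(a) k_gold ≈ 4.1795; (b) y_gold ≈ 1.5804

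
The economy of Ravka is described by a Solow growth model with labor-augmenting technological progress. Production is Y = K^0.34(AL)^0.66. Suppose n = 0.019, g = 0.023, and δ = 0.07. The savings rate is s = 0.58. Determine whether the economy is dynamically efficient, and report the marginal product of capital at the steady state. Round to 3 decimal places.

dynamically inefficient; MPK ≈ 0.066

The effective depreciation rate is n + g + δ = 0.019 + 0.023 + 0.07 = 0.112.
Steady-state k*: s·k^0.34 = 0.112·k gives k* = (0.58/0.112)^(1/0.66) ≈ 12.0819.
MPK = 0.34·12.0819^(-0.66) ≈ 0.0657.
MPK < n+g+δ = 0.112, so the economy is dynamically inefficient (over-saving).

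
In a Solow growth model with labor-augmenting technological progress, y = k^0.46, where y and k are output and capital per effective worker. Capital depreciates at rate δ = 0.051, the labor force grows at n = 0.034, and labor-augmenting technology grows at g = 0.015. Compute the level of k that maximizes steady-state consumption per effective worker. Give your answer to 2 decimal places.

k_gold ≈ 16.88

n + g + δ = 0.034 + 0.015 + 0.051 = 0.1.
At the golden rule the marginal product of capital equals n+g+δ: 0.46·k^(0.46−1) = 0.1. Solving, k_gold = (0.46/0.1)^(1/0.54) ≈ 16.8783.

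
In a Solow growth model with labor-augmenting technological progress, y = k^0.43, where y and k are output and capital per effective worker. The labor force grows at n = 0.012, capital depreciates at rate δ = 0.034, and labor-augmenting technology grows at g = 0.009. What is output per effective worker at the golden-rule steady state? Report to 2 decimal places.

Capital per effective worker breaks even when investment replaces (n + g + δ)·k; here n + g + δ = 0.055.
Golden rule sets MPK = n+g+δ: 0.43·k^(0.43−1) = 0.055, so k_gold = (0.43/0.055)^(1/0.57) ≈ 36.8852.
Output: y_gold = k_gold^0.43 = 36.8852^0.43 ≈ 4.7179.

y_gold ≈ 4.72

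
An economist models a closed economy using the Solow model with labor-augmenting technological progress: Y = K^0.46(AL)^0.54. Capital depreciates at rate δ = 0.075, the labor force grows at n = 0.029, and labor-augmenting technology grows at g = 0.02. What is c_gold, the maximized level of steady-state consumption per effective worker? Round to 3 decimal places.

c_gold ≈ 1.650

Capital per effective worker breaks even when investment replaces (n + g + δ)·k; here n + g + δ = 0.124.
Maximizing c = f(k) − (n+g+δ)·k gives f'(k) = n+g+δ, i.e. 0.46·k^(0.46−1) = 0.124, so k_gold = (0.46/0.124)^(1/0.54) ≈ 11.3325.
y_gold = 11.3325^0.46 ≈ 3.0549.
c_gold = y_gold − (n+g+δ)·k_gold = 3.0549 − 0.124·11.3325 ≈ 1.6496.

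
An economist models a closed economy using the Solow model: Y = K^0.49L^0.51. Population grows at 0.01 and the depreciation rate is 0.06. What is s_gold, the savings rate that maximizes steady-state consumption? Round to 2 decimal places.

n + δ = 0.01 + 0.06 = 0.07.
At the golden rule MPK = n+δ, and in any Cobb-Douglas steady state s = (n+δ)·k/y = MPK·k/y = capital's share 0.49.

s_gold = 0.49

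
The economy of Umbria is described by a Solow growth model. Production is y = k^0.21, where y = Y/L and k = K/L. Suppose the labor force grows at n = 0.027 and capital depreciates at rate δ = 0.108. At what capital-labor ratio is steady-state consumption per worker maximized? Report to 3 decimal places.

Capital per worker breaks even when investment replaces (n + δ)·k; here n + δ = 0.135.
At the golden rule the marginal product of capital equals n+δ: 0.21·k^(0.21−1) = 0.135. Solving, k_gold = (0.21/0.135)^(1/0.79) ≈ 1.7494.

k_gold ≈ 1.749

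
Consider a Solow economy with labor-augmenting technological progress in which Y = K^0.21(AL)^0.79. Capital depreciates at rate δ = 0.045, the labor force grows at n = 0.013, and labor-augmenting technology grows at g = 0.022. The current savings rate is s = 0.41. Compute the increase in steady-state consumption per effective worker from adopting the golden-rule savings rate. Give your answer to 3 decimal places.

Capital per effective worker breaks even when investment replaces (n + g + δ)·k; here n + g + δ = 0.08.
Current steady state (s = 0.41): k* = (0.41/0.08)^(1/0.79) ≈ 7.9131, y* = 7.9131^0.21 ≈ 1.5440, c* = (1−0.41)·1.5440 ≈ 0.9110.
Maximizing c = f(k) − (n+g+δ)·k gives f'(k) = n+g+δ, i.e. 0.21·k^(0.21−1) = 0.08, so k_gold = (0.21/0.08)^(1/0.79) ≈ 3.3927.
y_gold = 3.3927^0.21 ≈ 1.2925, c_gold = y_gold − 0.08·k_gold ≈ 1.0210.
Gain: Δc = 1.0210 − 0.9110 ≈ 0.1101.

Δc ≈ 0.110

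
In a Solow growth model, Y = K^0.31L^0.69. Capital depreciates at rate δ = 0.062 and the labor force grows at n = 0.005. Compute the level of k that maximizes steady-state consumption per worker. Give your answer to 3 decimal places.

Break-even investment rate: n + δ = 0.005 + 0.062 = 0.067.
Maximizing c = f(k) − (n+δ)·k gives f'(k) = n+δ, i.e. 0.31·k^(0.31−1) = 0.067, so k_gold = (0.31/0.067)^(1/0.69) ≈ 9.2084.

k_gold ≈ 9.208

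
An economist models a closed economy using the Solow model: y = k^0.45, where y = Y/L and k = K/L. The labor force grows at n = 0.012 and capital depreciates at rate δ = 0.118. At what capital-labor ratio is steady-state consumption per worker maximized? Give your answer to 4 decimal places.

Capital per worker breaks even when investment replaces (n + δ)·k; here n + δ = 0.13.
Maximizing c = f(k) − (n+δ)·k gives f'(k) = n+δ, i.e. 0.45·k^(0.45−1) = 0.13, so k_gold = (0.45/0.13)^(1/0.55) ≈ 9.5607.

k_gold ≈ 9.5607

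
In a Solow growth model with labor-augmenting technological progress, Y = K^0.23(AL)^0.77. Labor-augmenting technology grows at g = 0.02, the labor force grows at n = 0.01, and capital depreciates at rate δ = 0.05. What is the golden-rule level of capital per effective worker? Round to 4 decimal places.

Break-even investment rate: n + g + δ = 0.01 + 0.02 + 0.05 = 0.08.
Golden rule sets MPK = n+g+δ: 0.23·k^(0.23−1) = 0.08, so k_gold = (0.23/0.08)^(1/0.77) ≈ 3.9412.

k_gold ≈ 3.9412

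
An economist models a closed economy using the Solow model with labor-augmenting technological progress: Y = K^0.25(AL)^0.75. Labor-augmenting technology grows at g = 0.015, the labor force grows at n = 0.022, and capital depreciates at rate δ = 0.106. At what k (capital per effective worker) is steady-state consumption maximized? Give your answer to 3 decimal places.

k_gold ≈ 2.106

Break-even investment rate: n + g + δ = 0.022 + 0.015 + 0.106 = 0.143.
Maximizing c = f(k) − (n+g+δ)·k gives f'(k) = n+g+δ, i.e. 0.25·k^(0.25−1) = 0.143, so k_gold = (0.25/0.143)^(1/0.75) ≈ 2.1061.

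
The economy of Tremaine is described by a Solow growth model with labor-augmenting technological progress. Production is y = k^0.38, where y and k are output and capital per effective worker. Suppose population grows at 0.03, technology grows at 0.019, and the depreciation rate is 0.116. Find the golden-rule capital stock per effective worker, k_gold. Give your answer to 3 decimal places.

Break-even investment rate: n + g + δ = 0.03 + 0.019 + 0.116 = 0.165.
Golden rule sets MPK = n+g+δ: 0.38·k^(0.38−1) = 0.165, so k_gold = (0.38/0.165)^(1/0.62) ≈ 3.8402.

k_gold ≈ 3.840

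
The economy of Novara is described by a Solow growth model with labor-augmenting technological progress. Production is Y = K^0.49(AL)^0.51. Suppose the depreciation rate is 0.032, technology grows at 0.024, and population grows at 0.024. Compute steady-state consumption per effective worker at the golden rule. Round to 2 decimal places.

The effective depreciation rate is n + g + δ = 0.024 + 0.024 + 0.032 = 0.08.
Golden rule sets MPK = n+g+δ: 0.49·k^(0.49−1) = 0.08, so k_gold = (0.49/0.08)^(1/0.51) ≈ 34.9418.
y_gold = 34.9418^0.49 ≈ 5.7048.
c_gold = y_gold − (n+g+δ)·k_gold = 5.7048 − 0.08·34.9418 ≈ 2.9094.

c_gold ≈ 2.91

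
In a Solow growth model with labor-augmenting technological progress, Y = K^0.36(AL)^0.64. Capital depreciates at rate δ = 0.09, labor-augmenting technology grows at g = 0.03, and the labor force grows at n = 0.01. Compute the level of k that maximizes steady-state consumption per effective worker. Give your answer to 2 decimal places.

k_gold ≈ 4.91

The effective depreciation rate is n + g + δ = 0.01 + 0.03 + 0.09 = 0.13.
Golden rule sets MPK = n+g+δ: 0.36·k^(0.36−1) = 0.13, so k_gold = (0.36/0.13)^(1/0.64) ≈ 4.9112.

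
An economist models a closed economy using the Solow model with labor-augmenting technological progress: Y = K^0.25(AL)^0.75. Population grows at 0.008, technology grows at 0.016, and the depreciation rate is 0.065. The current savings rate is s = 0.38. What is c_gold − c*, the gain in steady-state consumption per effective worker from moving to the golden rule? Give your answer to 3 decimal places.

Δc ≈ 0.052

Capital per effective worker breaks even when investment replaces (n + g + δ)·k; here n + g + δ = 0.089.
Current steady state (s = 0.38): k* = (0.38/0.089)^(1/0.75) ≈ 6.9267, y* = 6.9267^0.25 ≈ 1.6223, c* = (1−0.38)·1.6223 ≈ 1.0058.
At the golden rule the marginal product of capital equals n+g+δ: 0.25·k^(0.25−1) = 0.089. Solving, k_gold = (0.25/0.089)^(1/0.75) ≈ 3.9634.
y_gold = 3.9634^0.25 ≈ 1.4110, c_gold = y_gold − 0.089·k_gold ≈ 1.0582.
Gain: Δc = 1.0582 − 1.0058 ≈ 0.0524.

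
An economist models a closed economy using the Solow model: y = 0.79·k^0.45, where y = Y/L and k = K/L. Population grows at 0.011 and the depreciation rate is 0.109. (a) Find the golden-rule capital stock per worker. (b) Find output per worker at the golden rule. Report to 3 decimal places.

(a) k_gold ≈ 7.204; (b) y_gold ≈ 1.921

n + δ = 0.011 + 0.109 = 0.12.
Setting f'(k) = n+δ gives 0.45·0.79·k^(0.45−1) = 0.12, hence k_gold = (0.45·0.79/0.12)^(1/0.55) ≈ 7.2038.
y_gold = 0.79·7.2038^0.45 ≈ 1.9210.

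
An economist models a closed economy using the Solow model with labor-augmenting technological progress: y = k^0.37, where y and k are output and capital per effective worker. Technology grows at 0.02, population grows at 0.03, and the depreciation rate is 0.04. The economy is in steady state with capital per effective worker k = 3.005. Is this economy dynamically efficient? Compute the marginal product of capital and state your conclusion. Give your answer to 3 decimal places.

The effective depreciation rate is n + g + δ = 0.03 + 0.02 + 0.04 = 0.09.
MPK = 0.37·k^(0.37−1) = 0.37·3.005^(-0.63) ≈ 0.1850.
MPK > 0.09, so the economy is dynamically efficient (under-saving).

dynamically efficient; MPK ≈ 0.185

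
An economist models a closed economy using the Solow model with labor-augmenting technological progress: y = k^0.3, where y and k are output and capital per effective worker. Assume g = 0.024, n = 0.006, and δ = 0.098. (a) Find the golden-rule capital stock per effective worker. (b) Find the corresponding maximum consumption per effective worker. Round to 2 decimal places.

Break-even investment rate: n + g + δ = 0.006 + 0.024 + 0.098 = 0.128.
Setting f'(k) = n+g+δ gives 0.3·k^(0.3−1) = 0.128, hence k_gold = (0.3/0.128)^(1/0.7) ≈ 3.3763.
y_gold = 3.3763^0.3 ≈ 1.4406; c_gold = y_gold − 0.128·k_gold ≈ 1.0084.

(a) k_gold ≈ 3.38; (b) c_gold ≈ 1.01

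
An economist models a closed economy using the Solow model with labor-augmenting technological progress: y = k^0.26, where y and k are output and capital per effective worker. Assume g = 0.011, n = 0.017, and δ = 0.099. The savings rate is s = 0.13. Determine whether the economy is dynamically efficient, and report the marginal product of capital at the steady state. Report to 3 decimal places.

dynamically efficient; MPK ≈ 0.254

n + g + δ = 0.017 + 0.011 + 0.099 = 0.127.
Steady-state k*: s·k^0.26 = 0.127·k gives k* = (0.13/0.127)^(1/0.74) ≈ 1.0321.
MPK = 0.26·1.0321^(-0.74) ≈ 0.2540.
MPK > n+g+δ = 0.127, so the economy is dynamically efficient (under-saving).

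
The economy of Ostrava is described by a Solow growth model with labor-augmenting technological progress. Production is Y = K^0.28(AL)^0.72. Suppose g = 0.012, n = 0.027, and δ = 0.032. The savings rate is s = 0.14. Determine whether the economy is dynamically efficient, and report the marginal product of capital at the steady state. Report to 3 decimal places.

Capital per effective worker breaks even when investment replaces (n + g + δ)·k; here n + g + δ = 0.071.
Steady-state k*: s·k^0.28 = 0.071·k gives k* = (0.14/0.071)^(1/0.72) ≈ 2.5677.
MPK = 0.28·2.5677^(-0.72) ≈ 0.1420.
MPK > n+g+δ = 0.071, so the economy is dynamically efficient (under-saving).

dynamically efficient; MPK ≈ 0.142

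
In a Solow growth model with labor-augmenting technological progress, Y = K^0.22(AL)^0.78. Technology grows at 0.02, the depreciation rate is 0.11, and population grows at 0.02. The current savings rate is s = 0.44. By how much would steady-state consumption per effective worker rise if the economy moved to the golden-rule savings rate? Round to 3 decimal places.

Δc ≈ 0.110

n + g + δ = 0.02 + 0.02 + 0.11 = 0.15.
Current steady state (s = 0.44): k* = (0.44/0.15)^(1/0.78) ≈ 3.9736, y* = 3.9736^0.22 ≈ 1.3546, c* = (1−0.44)·1.3546 ≈ 0.7586.
Golden rule sets MPK = n+g+δ: 0.22·k^(0.22−1) = 0.15, so k_gold = (0.22/0.15)^(1/0.78) ≈ 1.6340.
y_gold = 1.6340^0.22 ≈ 1.1141, c_gold = y_gold − 0.15·k_gold ≈ 0.8690.
Gain: Δc = 0.8690 − 0.7586 ≈ 0.1104.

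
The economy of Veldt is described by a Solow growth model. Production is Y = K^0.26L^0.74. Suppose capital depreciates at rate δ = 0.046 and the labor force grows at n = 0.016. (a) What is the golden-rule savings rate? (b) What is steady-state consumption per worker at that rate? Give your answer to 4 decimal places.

Break-even investment rate: n + δ = 0.016 + 0.046 = 0.062.
For Cobb-Douglas, s_gold equals capital's share: s_gold = 0.26.
Maximizing c = f(k) − (n+δ)·k gives f'(k) = n+δ, i.e. 0.26·k^(0.26−1) = 0.062, so k_gold = (0.26/0.062)^(1/0.74) ≈ 6.9395.
y_gold = 6.9395^0.26 ≈ 1.6548; c_gold = (1−0.26)·y_gold ≈ 1.2246.

(a) s_gold = 0.2600; (b) c_gold ≈ 1.2246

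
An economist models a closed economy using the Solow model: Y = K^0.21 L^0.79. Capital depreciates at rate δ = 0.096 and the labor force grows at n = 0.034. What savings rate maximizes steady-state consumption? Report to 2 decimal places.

Capital per worker breaks even when investment replaces (n + δ)·k; here n + δ = 0.13.
At the golden rule MPK = n+δ, and in any Cobb-Douglas steady state s = (n+δ)·k/y = MPK·k/y = capital's share 0.21.

s_gold = 0.21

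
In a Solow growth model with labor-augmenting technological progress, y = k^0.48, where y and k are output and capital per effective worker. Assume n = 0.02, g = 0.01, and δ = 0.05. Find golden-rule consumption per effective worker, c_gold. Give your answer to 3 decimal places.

Capital per effective worker breaks even when investment replaces (n + g + δ)·k; here n + g + δ = 0.08.
Maximizing c = f(k) − (n+g+δ)·k gives f'(k) = n+g+δ, i.e. 0.48·k^(0.48−1) = 0.08, so k_gold = (0.48/0.08)^(1/0.52) ≈ 31.3650.
y_gold = 31.3650^0.48 ≈ 5.2275.
c_gold = y_gold − (n+g+δ)·k_gold = 5.2275 − 0.08·31.3650 ≈ 2.7183.

c_gold ≈ 2.718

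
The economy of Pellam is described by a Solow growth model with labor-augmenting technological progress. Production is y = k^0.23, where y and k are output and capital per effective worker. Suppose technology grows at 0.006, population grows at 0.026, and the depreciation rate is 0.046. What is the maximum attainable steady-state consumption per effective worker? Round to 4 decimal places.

c_gold ≈ 1.0636

Capital per effective worker breaks even when investment replaces (n + g + δ)·k; here n + g + δ = 0.078.
Golden rule sets MPK = n+g+δ: 0.23·k^(0.23−1) = 0.078, so k_gold = (0.23/0.078)^(1/0.77) ≈ 4.0730.
y_gold = 4.0730^0.23 ≈ 1.3813.
c_gold = y_gold − (n+g+δ)·k_gold = 1.3813 − 0.078·4.0730 ≈ 1.0636.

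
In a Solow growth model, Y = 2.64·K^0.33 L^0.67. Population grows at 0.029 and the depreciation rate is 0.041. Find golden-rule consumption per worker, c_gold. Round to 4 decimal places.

c_gold ≈ 6.1237

The effective depreciation rate is n + δ = 0.029 + 0.041 = 0.07.
Golden rule sets MPK = n+δ: 0.33·2.64·k^(0.33−1) = 0.07, so k_gold = (0.33·2.64/0.07)^(1/0.67) ≈ 43.0882.
y_gold = 2.64·43.0882^0.33 ≈ 9.1399.
c_gold = y_gold − (n+δ)·k_gold = 9.1399 − 0.07·43.0882 ≈ 6.1237.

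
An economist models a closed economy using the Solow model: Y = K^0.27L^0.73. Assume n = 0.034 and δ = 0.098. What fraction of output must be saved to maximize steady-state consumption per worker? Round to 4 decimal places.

Capital per worker breaks even when investment replaces (n + δ)·k; here n + δ = 0.132.
At the golden rule MPK = n+δ, and in any Cobb-Douglas steady state s = (n+δ)·k/y = MPK·k/y = capital's share 0.27.

s_gold = 0.2700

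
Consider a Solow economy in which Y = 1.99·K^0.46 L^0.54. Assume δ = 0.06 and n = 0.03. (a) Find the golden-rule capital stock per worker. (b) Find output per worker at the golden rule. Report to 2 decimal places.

(a) k_gold ≈ 73.37; (b) y_gold ≈ 14.35

The effective depreciation rate is n + δ = 0.03 + 0.06 = 0.09.
Golden rule sets MPK = n+δ: 0.46·1.99·k^(0.46−1) = 0.09, so k_gold = (0.46·1.99/0.09)^(1/0.54) ≈ 73.3664.
y_gold = 1.99·73.3664^0.46 ≈ 14.3543.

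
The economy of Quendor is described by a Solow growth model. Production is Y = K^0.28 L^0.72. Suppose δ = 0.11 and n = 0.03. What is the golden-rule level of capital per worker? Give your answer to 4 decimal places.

The effective depreciation rate is n + δ = 0.03 + 0.11 = 0.14.
Setting f'(k) = n+δ gives 0.28·k^(0.28−1) = 0.14, hence k_gold = (0.28/0.14)^(1/0.72) ≈ 2.6188.

k_gold ≈ 2.6188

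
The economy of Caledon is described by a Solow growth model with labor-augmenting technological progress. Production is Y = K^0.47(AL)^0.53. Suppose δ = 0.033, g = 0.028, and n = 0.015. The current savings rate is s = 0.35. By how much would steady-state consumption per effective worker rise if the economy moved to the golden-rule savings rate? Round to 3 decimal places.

Break-even investment rate: n + g + δ = 0.015 + 0.028 + 0.033 = 0.076.
Current steady state (s = 0.35): k* = (0.35/0.076)^(1/0.53) ≈ 17.8412, y* = 17.8412^0.47 ≈ 3.8741, c* = (1−0.35)·3.8741 ≈ 2.5182.
At the golden rule the marginal product of capital equals n+g+δ: 0.47·k^(0.47−1) = 0.076. Solving, k_gold = (0.47/0.076)^(1/0.53) ≈ 31.1164.
y_gold = 31.1164^0.47 ≈ 5.0316, c_gold = y_gold − 0.076·k_gold ≈ 2.6667.
Gain: Δc = 2.6667 − 2.5182 ≈ 0.1486.

Δc ≈ 0.149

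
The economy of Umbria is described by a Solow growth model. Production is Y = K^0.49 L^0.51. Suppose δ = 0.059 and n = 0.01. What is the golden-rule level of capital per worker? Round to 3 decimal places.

The effective depreciation rate is n + δ = 0.01 + 0.059 = 0.069.
At the golden rule the marginal product of capital equals n+δ: 0.49·k^(0.49−1) = 0.069. Solving, k_gold = (0.49/0.069)^(1/0.51) ≈ 46.6990.

k_gold ≈ 46.699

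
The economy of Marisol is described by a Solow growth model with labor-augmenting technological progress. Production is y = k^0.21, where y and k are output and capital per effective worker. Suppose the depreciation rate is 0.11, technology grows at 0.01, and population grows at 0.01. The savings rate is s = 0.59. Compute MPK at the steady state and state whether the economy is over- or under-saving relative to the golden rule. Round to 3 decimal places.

Break-even investment rate: n + g + δ = 0.01 + 0.01 + 0.11 = 0.13.
Steady-state k*: s·k^0.21 = 0.13·k gives k* = (0.59/0.13)^(1/0.79) ≈ 6.7847.
MPK = 0.21·6.7847^(-0.79) ≈ 0.0463.
MPK < n+g+δ = 0.13, so the economy is dynamically inefficient (over-saving).

over-saving; MPK ≈ 0.046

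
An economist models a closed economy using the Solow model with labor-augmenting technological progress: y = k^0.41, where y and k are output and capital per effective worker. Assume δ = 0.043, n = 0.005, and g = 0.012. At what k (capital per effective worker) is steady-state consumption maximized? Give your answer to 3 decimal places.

Capital per effective worker breaks even when investment replaces (n + g + δ)·k; here n + g + δ = 0.06.
Maximizing c = f(k) − (n+g+δ)·k gives f'(k) = n+g+δ, i.e. 0.41·k^(0.41−1) = 0.06, so k_gold = (0.41/0.06)^(1/0.59) ≈ 25.9795.

k_gold ≈ 25.980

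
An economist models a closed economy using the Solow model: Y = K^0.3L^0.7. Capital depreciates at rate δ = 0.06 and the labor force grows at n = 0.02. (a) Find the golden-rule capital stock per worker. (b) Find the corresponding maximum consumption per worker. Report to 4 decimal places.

(a) k_gold ≈ 6.6076; (b) c_gold ≈ 1.2334

The effective depreciation rate is n + δ = 0.02 + 0.06 = 0.08.
Maximizing c = f(k) − (n+δ)·k gives f'(k) = n+δ, i.e. 0.3·k^(0.3−1) = 0.08, so k_gold = (0.3/0.08)^(1/0.7) ≈ 6.6076.
y_gold = 6.6076^0.3 ≈ 1.7620; c_gold = y_gold − 0.08·k_gold ≈ 1.2334.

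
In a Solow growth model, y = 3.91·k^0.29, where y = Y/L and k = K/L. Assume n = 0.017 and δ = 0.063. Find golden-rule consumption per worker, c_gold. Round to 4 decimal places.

c_gold ≈ 8.1990

Break-even investment rate: n + δ = 0.017 + 0.063 = 0.08.
Golden rule sets MPK = n+δ: 0.29·3.91·k^(0.29−1) = 0.08, so k_gold = (0.29·3.91/0.08)^(1/0.71) ≈ 41.8610.
y_gold = 3.91·41.8610^0.29 ≈ 11.5479.
c_gold = y_gold − (n+δ)·k_gold = 11.5479 − 0.08·41.8610 ≈ 8.1990.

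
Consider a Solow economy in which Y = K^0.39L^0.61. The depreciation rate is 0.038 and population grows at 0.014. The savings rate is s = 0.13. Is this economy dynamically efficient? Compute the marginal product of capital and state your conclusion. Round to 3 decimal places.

dynamically efficient; MPK ≈ 0.156

The effective depreciation rate is n + δ = 0.014 + 0.038 = 0.052.
Steady-state k*: s·k^0.39 = 0.052·k gives k* = (0.13/0.052)^(1/0.61) ≈ 4.4912.
MPK = 0.39·4.4912^(-0.61) ≈ 0.1560.
MPK > n+δ = 0.052, so the economy is dynamically efficient (under-saving).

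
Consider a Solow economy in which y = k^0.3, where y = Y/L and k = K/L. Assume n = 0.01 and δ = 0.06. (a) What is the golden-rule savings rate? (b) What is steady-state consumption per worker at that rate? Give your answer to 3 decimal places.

(a) s_gold = 0.300; (b) c_gold ≈ 1.306

Capital per worker breaks even when investment replaces (n + δ)·k; here n + δ = 0.07.
For Cobb-Douglas, s_gold equals capital's share: s_gold = 0.3.
Maximizing c = f(k) − (n+δ)·k gives f'(k) = n+δ, i.e. 0.3·k^(0.3−1) = 0.07, so k_gold = (0.3/0.07)^(1/0.7) ≈ 7.9963.
y_gold = 7.9963^0.3 ≈ 1.8658; c_gold = (1−0.3)·y_gold ≈ 1.3061.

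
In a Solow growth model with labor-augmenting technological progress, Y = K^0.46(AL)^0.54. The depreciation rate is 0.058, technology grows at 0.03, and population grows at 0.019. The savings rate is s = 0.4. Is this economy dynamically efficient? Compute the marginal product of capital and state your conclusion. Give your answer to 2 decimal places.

dynamically efficient; MPK ≈ 0.12

The effective depreciation rate is n + g + δ = 0.019 + 0.03 + 0.058 = 0.107.
Steady-state k*: s·k^0.46 = 0.107·k gives k* = (0.4/0.107)^(1/0.54) ≈ 11.4951.
MPK = 0.46·11.4951^(-0.54) ≈ 0.1231.
MPK > n+g+δ = 0.107, so the economy is dynamically efficient (under-saving).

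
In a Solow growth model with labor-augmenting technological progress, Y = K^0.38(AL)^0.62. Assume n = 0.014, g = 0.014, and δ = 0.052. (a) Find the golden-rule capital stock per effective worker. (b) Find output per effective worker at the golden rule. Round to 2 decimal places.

(a) k_gold ≈ 12.34; (b) y_gold ≈ 2.60

Break-even investment rate: n + g + δ = 0.014 + 0.014 + 0.052 = 0.08.
Setting f'(k) = n+g+δ gives 0.38·k^(0.38−1) = 0.08, hence k_gold = (0.38/0.08)^(1/0.62) ≈ 12.3436.
y_gold = 12.3436^0.38 ≈ 2.5986.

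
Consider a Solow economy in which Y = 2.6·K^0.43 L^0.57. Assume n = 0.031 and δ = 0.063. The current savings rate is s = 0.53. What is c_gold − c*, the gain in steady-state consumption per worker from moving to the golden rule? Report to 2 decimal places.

Δc ≈ 0.33

Break-even investment rate: n + δ = 0.031 + 0.063 = 0.094.
Current steady state (s = 0.53): k* = (0.53·2.6/0.094)^(1/0.57) ≈ 111.1289, y* = 2.6·111.1289^0.43 ≈ 19.7097, c* = (1−0.53)·19.7097 ≈ 9.2635.
At the golden rule the marginal product of capital equals n+δ: 0.43·2.6·k^(0.43−1) = 0.094. Solving, k_gold = (0.43·2.6/0.094)^(1/0.57) ≈ 77.0044.
y_gold = 2.6·77.0044^0.43 ≈ 16.8335, c_gold = y_gold − 0.094·k_gold ≈ 9.5951.
Gain: Δc = 9.5951 − 9.2635 ≈ 0.3316.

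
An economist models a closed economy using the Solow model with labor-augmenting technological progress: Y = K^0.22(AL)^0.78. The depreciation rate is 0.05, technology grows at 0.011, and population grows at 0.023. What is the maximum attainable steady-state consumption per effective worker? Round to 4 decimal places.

n + g + δ = 0.023 + 0.011 + 0.05 = 0.084.
Golden rule sets MPK = n+g+δ: 0.22·k^(0.22−1) = 0.084, so k_gold = (0.22/0.084)^(1/0.78) ≈ 3.4362.
y_gold = 3.4362^0.22 ≈ 1.3120.
c_gold = y_gold − (n+g+δ)·k_gold = 1.3120 − 0.084·3.4362 ≈ 1.0234.

c_gold ≈ 1.0234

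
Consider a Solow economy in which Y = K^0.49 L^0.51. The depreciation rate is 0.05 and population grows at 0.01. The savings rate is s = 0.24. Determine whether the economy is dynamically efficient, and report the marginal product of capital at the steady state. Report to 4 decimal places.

dynamically efficient; MPK ≈ 0.1225

The effective depreciation rate is n + δ = 0.01 + 0.05 = 0.06.
Steady-state k*: s·k^0.49 = 0.06·k gives k* = (0.24/0.06)^(1/0.51) ≈ 15.1534.
MPK = 0.49·15.1534^(-0.51) ≈ 0.1225.
MPK > n+δ = 0.06, so the economy is dynamically efficient (under-saving).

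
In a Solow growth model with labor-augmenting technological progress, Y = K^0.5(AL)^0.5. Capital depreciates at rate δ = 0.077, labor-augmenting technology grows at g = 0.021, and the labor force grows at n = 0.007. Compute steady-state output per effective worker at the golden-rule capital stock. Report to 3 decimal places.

Capital per effective worker breaks even when investment replaces (n + g + δ)·k; here n + g + δ = 0.105.
At the golden rule the marginal product of capital equals n+g+δ: 0.5·k^(0.5−1) = 0.105. Solving, k_gold = (0.5/0.105)^(1/0.5) ≈ 22.6757.
Output: y_gold = k_gold^0.5 = 22.6757^0.5 ≈ 4.7619.

y_gold ≈ 4.762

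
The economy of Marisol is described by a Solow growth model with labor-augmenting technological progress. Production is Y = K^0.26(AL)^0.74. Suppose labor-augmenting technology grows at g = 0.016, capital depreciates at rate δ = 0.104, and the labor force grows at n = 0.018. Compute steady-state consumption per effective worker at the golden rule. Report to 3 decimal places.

n + g + δ = 0.018 + 0.016 + 0.104 = 0.138.
Setting f'(k) = n+g+δ gives 0.26·k^(0.26−1) = 0.138, hence k_gold = (0.26/0.138)^(1/0.74) ≈ 2.3537.
y_gold = 2.3537^0.26 ≈ 1.2493.
c_gold = y_gold − (n+g+δ)·k_gold = 1.2493 − 0.138·2.3537 ≈ 0.9245.

c_gold ≈ 0.924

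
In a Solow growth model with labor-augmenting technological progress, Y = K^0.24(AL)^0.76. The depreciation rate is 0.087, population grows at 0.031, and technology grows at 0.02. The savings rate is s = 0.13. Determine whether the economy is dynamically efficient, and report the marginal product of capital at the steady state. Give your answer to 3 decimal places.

dynamically efficient; MPK ≈ 0.255

Break-even investment rate: n + g + δ = 0.031 + 0.02 + 0.087 = 0.138.
Steady-state k*: s·k^0.24 = 0.138·k gives k* = (0.13/0.138)^(1/0.76) ≈ 0.9244.
MPK = 0.24·0.9244^(-0.76) ≈ 0.2548.
MPK > n+g+δ = 0.138, so the economy is dynamically efficient (under-saving).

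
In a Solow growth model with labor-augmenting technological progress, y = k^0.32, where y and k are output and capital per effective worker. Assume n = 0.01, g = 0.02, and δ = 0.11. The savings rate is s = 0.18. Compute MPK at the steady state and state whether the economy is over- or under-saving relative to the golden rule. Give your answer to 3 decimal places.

Break-even investment rate: n + g + δ = 0.01 + 0.02 + 0.11 = 0.14.
Steady-state k*: s·k^0.32 = 0.14·k gives k* = (0.18/0.14)^(1/0.68) ≈ 1.4471.
MPK = 0.32·1.4471^(-0.68) ≈ 0.2489.
MPK > n+g+δ = 0.14, so the economy is dynamically efficient (under-saving).

under-saving; MPK ≈ 0.249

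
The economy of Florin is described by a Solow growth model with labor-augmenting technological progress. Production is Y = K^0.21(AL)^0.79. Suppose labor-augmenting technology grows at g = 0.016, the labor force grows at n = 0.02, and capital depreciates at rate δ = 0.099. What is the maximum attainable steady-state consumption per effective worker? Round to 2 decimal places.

n + g + δ = 0.02 + 0.016 + 0.099 = 0.135.
Maximizing c = f(k) − (n+g+δ)·k gives f'(k) = n+g+δ, i.e. 0.21·k^(0.21−1) = 0.135, so k_gold = (0.21/0.135)^(1/0.79) ≈ 1.7494.
y_gold = 1.7494^0.21 ≈ 1.1246.
c_gold = y_gold − (n+g+δ)·k_gold = 1.1246 − 0.135·1.7494 ≈ 0.8885.

c_gold ≈ 0.89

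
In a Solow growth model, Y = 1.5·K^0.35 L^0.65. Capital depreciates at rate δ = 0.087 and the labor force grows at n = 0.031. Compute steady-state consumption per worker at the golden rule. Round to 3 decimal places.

c_gold ≈ 2.178

The effective depreciation rate is n + δ = 0.031 + 0.087 = 0.118.
At the golden rule the marginal product of capital equals n+δ: 0.35·1.5·k^(0.35−1) = 0.118. Solving, k_gold = (0.35·1.5/0.118)^(1/0.65) ≈ 9.9392.
y_gold = 1.5·9.9392^0.35 ≈ 3.3509.
c_gold = y_gold − (n+δ)·k_gold = 3.3509 − 0.118·9.9392 ≈ 2.1781.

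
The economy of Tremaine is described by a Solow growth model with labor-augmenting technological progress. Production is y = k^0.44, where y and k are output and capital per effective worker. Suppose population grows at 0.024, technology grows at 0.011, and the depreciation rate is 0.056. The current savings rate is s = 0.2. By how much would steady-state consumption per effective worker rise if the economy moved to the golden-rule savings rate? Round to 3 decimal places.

Break-even investment rate: n + g + δ = 0.024 + 0.011 + 0.056 = 0.091.
Current steady state (s = 0.2): k* = (0.2/0.091)^(1/0.56) ≈ 4.0803, y* = 4.0803^0.44 ≈ 1.8565, c* = (1−0.2)·1.8565 ≈ 1.4852.
Setting f'(k) = n+g+δ gives 0.44·k^(0.44−1) = 0.091, hence k_gold = (0.44/0.091)^(1/0.56) ≈ 16.6787.
y_gold = 16.6787^0.44 ≈ 3.4495, c_gold = y_gold − 0.091·k_gold ≈ 1.9317.
Gain: Δc = 1.9317 − 1.4852 ≈ 0.4465.

Δc ≈ 0.446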